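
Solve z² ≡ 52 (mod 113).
The square roots of 52 mod 113 are 74 and 39. Verify: 74² = 5476 ≡ 52 (mod 113)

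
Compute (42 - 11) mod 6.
1

(42 - 11) = 31
31 mod 6 = 1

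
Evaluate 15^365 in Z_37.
Using Fermat: 15^{36} ≡ 1 (mod 37). 365 ≡ 5 (mod 36). So 15^{365} ≡ 15^{5} ≡ 24 (mod 37)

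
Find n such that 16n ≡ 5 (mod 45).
20

Since gcd(16, 45) = 1 divides 5, a solution exists.
Multiply both sides by the inverse of 16 mod 45:
  16^(-1) mod 45 = 31
  x ≡ 31 × 5 ≡ 155 ≡ 20 (mod 45)
Verification: 16 × 20 = 320 = 7 × 45 + 5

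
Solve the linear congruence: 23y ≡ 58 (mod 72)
62

Since gcd(23, 72) = 1 divides 58, a solution exists.
Multiply both sides by the inverse of 23 mod 72:
  23^(-1) mod 72 = 47
  x ≡ 47 × 58 ≡ 2726 ≡ 62 (mod 72)
Verification: 23 × 62 = 1426 = 19 × 72 + 58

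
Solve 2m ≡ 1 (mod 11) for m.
2^(-1) ≡ 6 (mod 11). Verification: 2 × 6 = 12 ≡ 1 (mod 11)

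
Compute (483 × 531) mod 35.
28

(483 × 531) = 256473
256473 mod 35 = 28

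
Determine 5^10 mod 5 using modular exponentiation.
5 ≡ 0 (mod 5). 10 = 8 + 2 (binary 1010). Repeated squaring mod 5: 0^1 ≡ 0; 0^2 ≡ 0² = 0 ≡ 0; 0^4 ≡ 0² = 0 ≡ 0; 0^8 ≡ 0² = 0 ≡ 0. Multiply: 5^10 ≡ 0^8 × 0^2 ≡ 0 × 0 (mod 5): 0 × 0 = 0 ≡ 0. So 5^10 ≡ 0 (mod 5).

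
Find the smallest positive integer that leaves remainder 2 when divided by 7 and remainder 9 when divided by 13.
M = 7 × 13 = 91. M₁ = 13, y₁ ≡ 6 (mod 7). M₂ = 7, y₂ ≡ 2 (mod 13). x = 2×13×6 + 9×7×2 ≡ 9 (mod 91). The smallest positive such number is 9.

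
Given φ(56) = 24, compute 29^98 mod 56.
By Euler: 29^{24} ≡ 1 (mod 56) since gcd(29, 56) = 1. 98 = 4×24 + 2. So 29^{98} ≡ 29^{2} ≡ 1 (mod 56)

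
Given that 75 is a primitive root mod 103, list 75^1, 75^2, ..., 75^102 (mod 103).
g^1, g^2, ..., g^{102} mod 103: {75, 63, 90, 55, 5, 66, 6, 38, 69, 25, 21, 30, 87, 36, 22, 2, 47, 23, 77, 7, 10, 29, 12, 76, 35, 50, 42, 60, 71, 72, 44, 4, 94, 46, 51, 14, 20, 58, 24, 49, 70, 100, 84, 17, 39, 41, 88, 8, 85, 92, 102, 28, 40, 13, 48, 98, 37, 97, 65, 34, 78, 82, 73, 16, 67, 81, 101, 56, 80, 26, 96, 93, 74, 91, 27, 68, 53, 61, 43, 32, 31, 59, 99, 9, 57, 52, 89, 83, 45, 79, 54, 33, 3, 19, 86, 64, 62, 15, 95, 18, 11, 1}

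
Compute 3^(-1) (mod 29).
3^(-1) ≡ 10 (mod 29). Verification: 3 × 10 = 30 ≡ 1 (mod 29)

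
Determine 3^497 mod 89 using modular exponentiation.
Using Fermat: 3^{88} ≡ 1 (mod 89). 497 ≡ 57 (mod 88). So 3^{497} ≡ 3^{57} ≡ 23 (mod 89)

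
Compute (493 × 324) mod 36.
0

(493 × 324) = 159732
159732 mod 36 = 0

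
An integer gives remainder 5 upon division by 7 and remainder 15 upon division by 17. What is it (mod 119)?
M = 7 × 17 = 119. M₁ = 17, y₁ ≡ 5 (mod 7). M₂ = 7, y₂ ≡ 5 (mod 17). y = 5×17×5 + 15×7×5 ≡ 117 (mod 119). The smallest positive such number is 117.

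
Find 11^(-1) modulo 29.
8

Using Extended Euclidean Algorithm:
gcd(11, 29) = 1
Bezout coefficients: 11 × 8 + 29 × -3 = 1
So 11 × 8 ≡ 1 (mod 29)
The inverse is 8 mod 29 = 8
Verification: 11 × 8 = 88 = 3 × 29 + 1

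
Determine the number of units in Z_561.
320

Prime factorization: 561 = 3 × 11 × 17
Using the formula φ(n) = n × Π(1 - 1/p) for each prime factor p:
φ(561) = 561 × (1 - 1/3) × (1 - 1/11) × (1 - 1/17)
φ(561) = 320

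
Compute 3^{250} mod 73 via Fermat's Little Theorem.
65

By Fermat's Little Theorem, a^(p-1) ≡ 1 (mod p) for prime p and gcd(a, p) = 1
Here p = 73, so 3^72 ≡ 1 (mod 73)
We can reduce the exponent: 250 mod 72 = 34
So 3^250 ≡ 3^34 (mod 73)
Computing: 3^34 mod 73 = 65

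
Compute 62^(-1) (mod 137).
62^(-1) ≡ 42 (mod 137). Verification: 62 × 42 = 2604 ≡ 1 (mod 137)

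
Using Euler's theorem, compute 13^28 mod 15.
By Euler: 13^{8} ≡ 1 (mod 15) since gcd(13, 15) = 1. 28 = 3×8 + 4. So 13^{28} ≡ 13^{4} ≡ 1 (mod 15)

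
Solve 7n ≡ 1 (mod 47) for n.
7^(-1) ≡ 27 (mod 47). Verification: 7 × 27 = 189 ≡ 1 (mod 47)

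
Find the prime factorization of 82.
2 × 41

Divide by primes starting from smallest:
82 ÷ 2 = 41
41 ÷ 41 = 1

82 = 2 × 41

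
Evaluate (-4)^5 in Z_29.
(-4) ≡ 25 (mod 29). 5 = 4 + 1 (binary 101). Repeated squaring mod 29: 25^1 ≡ 25; 25^2 ≡ 25² = 625 ≡ 16; 25^4 ≡ 16² = 256 ≡ 24. Multiply: (-4)^5 ≡ 25^4 × 25^1 ≡ 24 × 25 (mod 29): 24 × 25 = 600 ≡ 20. So (-4)^5 ≡ 20 (mod 29).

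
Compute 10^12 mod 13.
Using Fermat: 10^{12} ≡ 1 (mod 13). 12 ≡ 0 (mod 12). So 10^{12} ≡ 10^{0} ≡ 1 (mod 13)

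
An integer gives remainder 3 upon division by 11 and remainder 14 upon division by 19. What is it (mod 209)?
M = 11 × 19 = 209. M₁ = 19, y₁ ≡ 7 (mod 11). M₂ = 11, y₂ ≡ 7 (mod 19). z = 3×19×7 + 14×11×7 ≡ 14 (mod 209). The smallest positive such number is 14.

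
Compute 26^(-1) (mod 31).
26^(-1) ≡ 6 (mod 31). Verification: 26 × 6 = 156 ≡ 1 (mod 31)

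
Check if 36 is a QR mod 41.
By Euler's criterion: 36^{20} ≡ 1 (mod 41). Since this equals 1, 36 is a QR.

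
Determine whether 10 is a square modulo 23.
By Euler's criterion: 10^{11} ≡ 22 (mod 23). Since this equals -1 (≡ 22), 10 is not a QR.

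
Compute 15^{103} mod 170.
25

Using successive squaring:
Binary expansion of 103: 1100111
Powers of 15 mod 170 (each is the square of the previous):
  15^1 ≡ 15 (mod 170)
  15^2 ≡ 15² = 225 ≡ 55 (mod 170)
  15^4 ≡ 55² = 3025 ≡ 135 (mod 170)
  15^8 ≡ 135² = 18225 ≡ 35 (mod 170)
  15^16 ≡ 35² = 1225 ≡ 35 (mod 170)
  15^32 ≡ 35² = 1225 ≡ 35 (mod 170)
  15^64 ≡ 35² = 1225 ≡ 35 (mod 170)
103 = 64 + 32 + 4 + 2 + 1, so 15^103 = 15^64 × 15^32 × 15^4 × 15^2 × 15^1 ≡ 35 × 35 × 135 × 55 × 15 (mod 170)
Multiplying step by step:
  35 × 35 = 1225 ≡ 35 (mod 170)
  35 × 135 = 4725 ≡ 135 (mod 170)
  135 × 55 = 7425 ≡ 115 (mod 170)
  115 × 15 = 1725 ≡ 25 (mod 170)
Result: 15^103 ≡ 25 (mod 170)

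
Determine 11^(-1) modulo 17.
11^(-1) ≡ 14 (mod 17). Verification: 11 × 14 = 154 ≡ 1 (mod 17)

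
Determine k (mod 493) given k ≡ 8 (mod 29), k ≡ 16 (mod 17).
356

Using the Chinese Remainder Theorem:
M = product of moduli = 493
For equation 1: M_1 = 17, 17 ≡ 17 (mod 29), inverse of 17 mod 29 is 12 (check: 17 × 12 = 204 ≡ 1 (mod 29))
For equation 2: M_2 = 29, 29 ≡ 12 (mod 17), inverse of 29 mod 17 is 10 (check: 12 × 10 = 120 ≡ 1 (mod 17))
Combine: k ≡ Σ r_i×M_i×(M_i⁻¹ mod m_i) = 8×17×12 + 16×29×10 = 1632 + 4640 = 6272
6272 mod 493 = 356
k ≡ 356 (mod 493)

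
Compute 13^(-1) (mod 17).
13^(-1) ≡ 4 (mod 17). Verification: 13 × 4 = 52 ≡ 1 (mod 17)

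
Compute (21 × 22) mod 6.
0

(21 × 22) = 462
462 mod 6 = 0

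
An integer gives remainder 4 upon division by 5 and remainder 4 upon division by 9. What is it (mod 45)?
M = 5 × 9 = 45. M₁ = 9, y₁ ≡ 4 (mod 5). M₂ = 5, y₂ ≡ 2 (mod 9). x = 4×9×4 + 4×5×2 ≡ 4 (mod 45). The smallest positive such number is 4.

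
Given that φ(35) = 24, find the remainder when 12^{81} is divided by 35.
By Euler: 12^{24} ≡ 1 (mod 35) since gcd(12, 35) = 1. 81 = 3×24 + 9. So 12^{81} ≡ 12^{9} ≡ 27 (mod 35)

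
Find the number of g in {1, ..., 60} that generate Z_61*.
Number of primitive roots mod 61 = φ(60) = 16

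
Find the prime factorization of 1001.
7 × 11 × 13

Divide by primes starting from smallest:
1001 ÷ 7 = 143
143 ÷ 11 = 13
13 ÷ 13 = 1

1001 = 7 × 11 × 13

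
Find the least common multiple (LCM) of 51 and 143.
7293

First find GCD(51, 143) using the Euclidean algorithm:
51 = 0 × 143 + 51
143 = 2 × 51 + 41
51 = 1 × 41 + 10
41 = 4 × 10 + 1
10 = 10 × 1 + 0
GCD(51, 143) = 1

LCM formula: LCM(a, b) = (a × b) / GCD(a, b)
LCM(51, 143) = (51 × 143) / 1
LCM(51, 143) = 7293 / 1
LCM(51, 143) = 7293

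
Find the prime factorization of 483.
3 × 7 × 23

Divide by primes starting from smallest:
483 ÷ 3 = 161
161 ÷ 7 = 23
23 ÷ 23 = 1

483 = 3 × 7 × 23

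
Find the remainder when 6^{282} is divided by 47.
By Fermat: 6^{46} ≡ 1 (mod 47). 282 = 6×46 + 6. So 6^{282} ≡ 6^{6} ≡ 32 (mod 47)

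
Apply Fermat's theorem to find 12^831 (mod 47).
By Fermat: 12^{46} ≡ 1 (mod 47). 831 ≡ 3 (mod 46). So 12^{831} ≡ 12^{3} ≡ 36 (mod 47)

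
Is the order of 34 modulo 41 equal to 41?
No, the actual order is 40, not 41.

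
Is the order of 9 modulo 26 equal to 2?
No, the actual order is 3, not 2.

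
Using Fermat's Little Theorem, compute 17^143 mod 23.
By Fermat: 17^{22} ≡ 1 (mod 23). 143 = 6×22 + 11. So 17^{143} ≡ 17^{11} ≡ 22 (mod 23)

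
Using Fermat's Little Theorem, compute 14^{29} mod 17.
5

By Fermat's Little Theorem, a^(p-1) ≡ 1 (mod p) for prime p and gcd(a, p) = 1
Here p = 17, so 14^16 ≡ 1 (mod 17)
We can reduce the exponent: 29 mod 16 = 13
So 14^29 ≡ 14^13 (mod 17)
Computing: 14^13 mod 17 = 5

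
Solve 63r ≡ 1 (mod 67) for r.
63^(-1) ≡ 50 (mod 67). Verification: 63 × 50 = 3150 ≡ 1 (mod 67)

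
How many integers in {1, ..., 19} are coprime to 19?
18

Prime factorization: 19 = 19
Using the formula φ(n) = n × Π(1 - 1/p) for each prime factor p:
φ(19) = 19 × (1 - 1/19)
φ(19) = 18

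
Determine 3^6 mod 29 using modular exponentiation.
6 = 4 + 2 (binary 110). Repeated squaring mod 29: 3^1 ≡ 3; 3^2 ≡ 3² = 9 ≡ 9; 3^4 ≡ 9² = 81 ≡ 23. Multiply: 3^6 = 3^4 × 3^2 ≡ 23 × 9 (mod 29): 23 × 9 = 207 ≡ 4. So 3^6 ≡ 4 (mod 29).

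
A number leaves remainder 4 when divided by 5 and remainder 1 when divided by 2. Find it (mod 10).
M = 5 × 2 = 10. M₁ = 2, y₁ ≡ 3 (mod 5). M₂ = 5, y₂ ≡ 1 (mod 2). m = 4×2×3 + 1×5×1 ≡ 9 (mod 10)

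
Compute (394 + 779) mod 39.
3

(394 + 779) = 1173
1173 mod 39 = 3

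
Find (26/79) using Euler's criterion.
(26/79) = 26^{39} mod 79 = 1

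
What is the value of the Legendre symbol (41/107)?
(41/107) = 41^{53} mod 107 = 1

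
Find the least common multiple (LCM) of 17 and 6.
102

First find GCD(17, 6) using the Euclidean algorithm:
17 = 2 × 6 + 5
6 = 1 × 5 + 1
5 = 5 × 1 + 0
GCD(17, 6) = 1

LCM formula: LCM(a, b) = (a × b) / GCD(a, b)
LCM(17, 6) = (17 × 6) / 1
LCM(17, 6) = 102 / 1
LCM(17, 6) = 102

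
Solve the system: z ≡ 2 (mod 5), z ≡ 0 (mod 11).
M = 5 × 11 = 55. M₁ = 11, y₁ ≡ 1 (mod 5). M₂ = 5, y₂ ≡ 9 (mod 11). z = 2×11×1 + 0×5×9 ≡ 22 (mod 55)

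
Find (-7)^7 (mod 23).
(-7) ≡ 16 (mod 23). 7 = 4 + 2 + 1 (binary 111). Repeated squaring mod 23: 16^1 ≡ 16; 16^2 ≡ 16² = 256 ≡ 3; 16^4 ≡ 3² = 9 ≡ 9. Multiply: (-7)^7 ≡ 16^4 × 16^2 × 16^1 ≡ 9 × 3 × 16 (mod 23): 9 × 3 = 27 ≡ 4; 4 × 16 = 64 ≡ 18. So (-7)^7 ≡ 18 (mod 23).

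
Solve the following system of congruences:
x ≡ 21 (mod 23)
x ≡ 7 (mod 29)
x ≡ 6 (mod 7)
3632

Using the Chinese Remainder Theorem:
M = product of moduli = 4669
For equation 1: M_1 = 203, 203 ≡ 19 (mod 23), inverse of 203 mod 23 is 17 (check: 19 × 17 = 323 ≡ 1 (mod 23))
For equation 2: M_2 = 161, 161 ≡ 16 (mod 29), inverse of 161 mod 29 is 20 (check: 16 × 20 = 320 ≡ 1 (mod 29))
For equation 3: M_3 = 667, 667 ≡ 2 (mod 7), inverse of 667 mod 7 is 4 (check: 2 × 4 = 8 ≡ 1 (mod 7))
Combine: x ≡ Σ r_i×M_i×(M_i⁻¹ mod m_i) = 21×203×17 + 7×161×20 + 6×667×4 = 72471 + 22540 + 16008 = 111019
111019 mod 4669 = 3632
x ≡ 3632 (mod 4669)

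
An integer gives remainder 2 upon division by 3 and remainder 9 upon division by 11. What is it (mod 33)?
M = 3 × 11 = 33. M₁ = 11, y₁ ≡ 2 (mod 3). M₂ = 3, y₂ ≡ 4 (mod 11). y = 2×11×2 + 9×3×4 ≡ 20 (mod 33). The smallest positive such number is 20.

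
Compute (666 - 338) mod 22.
20

(666 - 338) = 328
328 mod 22 = 20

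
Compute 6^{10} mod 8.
0

Using successive squaring:
Binary expansion of 10: 1010
Powers of 6 mod 8 (each is the square of the previous):
  6^1 ≡ 6 (mod 8)
  6^2 ≡ 6² = 36 ≡ 4 (mod 8)
  6^4 ≡ 4² = 16 ≡ 0 (mod 8)
  6^8 ≡ 0² = 0 ≡ 0 (mod 8)
10 = 8 + 2, so 6^10 = 6^8 × 6^2 ≡ 0 × 4 (mod 8)
Multiplying step by step:
  0 × 4 = 0 ≡ 0 (mod 8)
Result: 6^10 ≡ 0 (mod 8)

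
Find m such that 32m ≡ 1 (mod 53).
32^(-1) ≡ 5 (mod 53). Verification: 32 × 5 = 160 ≡ 1 (mod 53)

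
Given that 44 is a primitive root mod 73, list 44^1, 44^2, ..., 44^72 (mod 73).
g^1, g^2, ..., g^{72} mod 73: {44, 38, 66, 57, 26, 49, 39, 37, 22, 19, 33, 65, 13, 61, 56, 55, 11, 46, 53, 69, 43, 67, 28, 64, 42, 23, 63, 71, 58, 70, 14, 32, 21, 48, 68, 72, 29, 35, 7, 16, 47, 24, 34, 36, 51, 54, 40, 8, 60, 12, 17, 18, 62, 27, 20, 4, 30, 6, 45, 9, 31, 50, 10, 2, 15, 3, 59, 41, 52, 25, 5, 1}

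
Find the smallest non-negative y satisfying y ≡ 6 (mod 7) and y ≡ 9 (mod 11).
M = 7 × 11 = 77. M₁ = 11, y₁ ≡ 2 (mod 7). M₂ = 7, y₂ ≡ 8 (mod 11). y = 6×11×2 + 9×7×8 ≡ 20 (mod 77)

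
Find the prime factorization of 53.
53

Divide by primes starting from smallest:
53 ÷ 53 = 1

53 = 53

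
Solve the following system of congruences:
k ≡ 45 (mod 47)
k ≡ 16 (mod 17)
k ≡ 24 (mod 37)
26553

Using the Chinese Remainder Theorem:
M = product of moduli = 29563
For equation 1: M_1 = 629, 629 ≡ 18 (mod 47), inverse of 629 mod 47 is 34 (check: 18 × 34 = 612 ≡ 1 (mod 47))
For equation 2: M_2 = 1739, 1739 ≡ 5 (mod 17), inverse of 1739 mod 17 is 7 (check: 5 × 7 = 35 ≡ 1 (mod 17))
For equation 3: M_3 = 799, 799 ≡ 22 (mod 37), inverse of 799 mod 37 is 32 (check: 22 × 32 = 704 ≡ 1 (mod 37))
Combine: k ≡ Σ r_i×M_i×(M_i⁻¹ mod m_i) = 45×629×34 + 16×1739×7 + 24×799×32 = 962370 + 194768 + 613632 = 1770770
1770770 mod 29563 = 26553
k ≡ 26553 (mod 29563)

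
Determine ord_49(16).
Powers of 16 mod 49: 16^1≡16, 16^2≡11, 16^3≡29, 16^4≡23, 16^5≡25, 16^6≡8, 16^7≡30, 16^8≡39, 16^9≡36, 16^10≡37, 16^11≡4, 16^12≡15, 16^13≡44, 16^14≡18, 16^15≡43, 16^16≡2, 16^17≡32, 16^18≡22, 16^19≡9, 16^20≡46, 16^21≡1. Order = 21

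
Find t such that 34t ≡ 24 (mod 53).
35

Since gcd(34, 53) = 1 divides 24, a solution exists.
Multiply both sides by the inverse of 34 mod 53:
  34^(-1) mod 53 = 39
  x ≡ 39 × 24 ≡ 936 ≡ 35 (mod 53)
Verification: 34 × 35 = 1190 = 22 × 53 + 24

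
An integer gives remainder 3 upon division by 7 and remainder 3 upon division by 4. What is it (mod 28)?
M = 7 × 4 = 28. M₁ = 4, y₁ ≡ 2 (mod 7). M₂ = 7, y₂ ≡ 3 (mod 4). z = 3×4×2 + 3×7×3 ≡ 3 (mod 28). The smallest positive such number is 3.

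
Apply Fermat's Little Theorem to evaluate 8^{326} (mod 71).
18

By Fermat's Little Theorem, a^(p-1) ≡ 1 (mod p) for prime p and gcd(a, p) = 1
Here p = 71, so 8^70 ≡ 1 (mod 71)
We can reduce the exponent: 326 mod 70 = 46
So 8^326 ≡ 8^46 (mod 71)
Computing: 8^46 mod 71 = 18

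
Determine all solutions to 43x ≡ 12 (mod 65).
29

Since gcd(43, 65) = 1 divides 12, a solution exists.
Multiply both sides by the inverse of 43 mod 65:
  43^(-1) mod 65 = 62
  x ≡ 62 × 12 ≡ 744 ≡ 29 (mod 65)
Verification: 43 × 29 = 1247 = 19 × 65 + 12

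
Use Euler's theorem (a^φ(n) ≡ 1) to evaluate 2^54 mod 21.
By Euler: 2^{12} ≡ 1 (mod 21) since gcd(2, 21) = 1. 54 = 4×12 + 6. So 2^{54} ≡ 2^{6} ≡ 1 (mod 21)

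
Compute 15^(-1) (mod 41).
15^(-1) ≡ 11 (mod 41). Verification: 15 × 11 = 165 ≡ 1 (mod 41)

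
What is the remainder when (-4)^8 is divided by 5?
(-4) ≡ 1 (mod 5). 8 = 8 (binary 1000). Repeated squaring mod 5: 1^1 ≡ 1; 1^2 ≡ 1² = 1 ≡ 1; 1^4 ≡ 1² = 1 ≡ 1; 1^8 ≡ 1² = 1 ≡ 1. So (-4)^8 ≡ 1 (mod 5).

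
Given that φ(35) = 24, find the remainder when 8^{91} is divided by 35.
By Euler: 8^{24} ≡ 1 (mod 35) since gcd(8, 35) = 1. 91 = 3×24 + 19. So 8^{91} ≡ 8^{19} ≡ 22 (mod 35)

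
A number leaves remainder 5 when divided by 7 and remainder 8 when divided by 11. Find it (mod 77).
M = 7 × 11 = 77. M₁ = 11, y₁ ≡ 2 (mod 7). M₂ = 7, y₂ ≡ 8 (mod 11). n = 5×11×2 + 8×7×8 ≡ 19 (mod 77)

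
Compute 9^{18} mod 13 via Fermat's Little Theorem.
1

By Fermat's Little Theorem, a^(p-1) ≡ 1 (mod p) for prime p and gcd(a, p) = 1
Here p = 13, so 9^12 ≡ 1 (mod 13)
We can reduce the exponent: 18 mod 12 = 6
So 9^18 ≡ 9^6 (mod 13)
Computing: 9^6 mod 13 = 1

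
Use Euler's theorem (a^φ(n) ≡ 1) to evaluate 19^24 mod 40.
By Euler: 19^{16} ≡ 1 (mod 40) since gcd(19, 40) = 1. 24 = 1×16 + 8. So 19^{24} ≡ 19^{8} ≡ 1 (mod 40)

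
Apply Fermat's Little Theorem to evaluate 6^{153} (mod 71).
60

By Fermat's Little Theorem, a^(p-1) ≡ 1 (mod p) for prime p and gcd(a, p) = 1
Here p = 71, so 6^70 ≡ 1 (mod 71)
We can reduce the exponent: 153 mod 70 = 13
So 6^153 ≡ 6^13 (mod 71)
Computing: 6^13 mod 71 = 60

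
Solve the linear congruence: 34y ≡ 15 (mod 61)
13

Since gcd(34, 61) = 1 divides 15, a solution exists.
Multiply both sides by the inverse of 34 mod 61:
  34^(-1) mod 61 = 9
  x ≡ 9 × 15 ≡ 135 ≡ 13 (mod 61)
Verification: 34 × 13 = 442 = 7 × 61 + 15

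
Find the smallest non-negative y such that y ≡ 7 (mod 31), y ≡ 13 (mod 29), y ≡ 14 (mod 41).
13585

Using the Chinese Remainder Theorem:
M = product of moduli = 36859
For equation 1: M_1 = 1189, 1189 ≡ 11 (mod 31), inverse of 1189 mod 31 is 17 (check: 11 × 17 = 187 ≡ 1 (mod 31))
For equation 2: M_2 = 1271, 1271 ≡ 24 (mod 29), inverse of 1271 mod 29 is 23 (check: 24 × 23 = 552 ≡ 1 (mod 29))
For equation 3: M_3 = 899, 899 ≡ 38 (mod 41), inverse of 899 mod 41 is 27 (check: 38 × 27 = 1026 ≡ 1 (mod 41))
Combine: y ≡ Σ r_i×M_i×(M_i⁻¹ mod m_i) = 7×1189×17 + 13×1271×23 + 14×899×27 = 141491 + 380029 + 339822 = 861342
861342 mod 36859 = 13585
y ≡ 13585 (mod 36859)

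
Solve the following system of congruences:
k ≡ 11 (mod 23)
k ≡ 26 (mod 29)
287

Using the Chinese Remainder Theorem:
M = product of moduli = 667
For equation 1: M_1 = 29, 29 ≡ 6 (mod 23), inverse of 29 mod 23 is 4 (check: 6 × 4 = 24 ≡ 1 (mod 23))
For equation 2: M_2 = 23, 23 ≡ 23 (mod 29), inverse of 23 mod 29 is 24 (check: 23 × 24 = 552 ≡ 1 (mod 29))
Combine: k ≡ Σ r_i×M_i×(M_i⁻¹ mod m_i) = 11×29×4 + 26×23×24 = 1276 + 14352 = 15628
15628 mod 667 = 287
k ≡ 287 (mod 667)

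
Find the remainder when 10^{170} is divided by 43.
By Fermat: 10^{42} ≡ 1 (mod 43). 170 = 4×42 + 2. So 10^{170} ≡ 10^{2} ≡ 14 (mod 43)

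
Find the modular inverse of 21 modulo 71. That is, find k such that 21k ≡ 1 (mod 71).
44

Using Extended Euclidean Algorithm:
gcd(21, 71) = 1
Bezout coefficients: 21 × -27 + 71 × 8 = 1
So 21 × -27 ≡ 1 (mod 71)
The inverse is -27 mod 71 = 44
Verification: 21 × 44 = 924 = 13 × 71 + 1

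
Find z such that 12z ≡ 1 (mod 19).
12^(-1) ≡ 8 (mod 19). Verification: 12 × 8 = 96 ≡ 1 (mod 19)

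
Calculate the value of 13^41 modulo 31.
Using Fermat: 13^{30} ≡ 1 (mod 31). 41 ≡ 11 (mod 30). So 13^{41} ≡ 13^{11} ≡ 3 (mod 31)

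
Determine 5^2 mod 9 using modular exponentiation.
2 = 2 (binary 10). Repeated squaring mod 9: 5^1 ≡ 5; 5^2 ≡ 5² = 25 ≡ 7. So 5^2 ≡ 7 (mod 9).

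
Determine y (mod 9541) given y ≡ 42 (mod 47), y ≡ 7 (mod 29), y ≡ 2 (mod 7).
2298

Using the Chinese Remainder Theorem:
M = product of moduli = 9541
For equation 1: M_1 = 203, 203 ≡ 15 (mod 47), inverse of 203 mod 47 is 22 (check: 15 × 22 = 330 ≡ 1 (mod 47))
For equation 2: M_2 = 329, 329 ≡ 10 (mod 29), inverse of 329 mod 29 is 3 (check: 10 × 3 = 30 ≡ 1 (mod 29))
For equation 3: M_3 = 1363, 1363 ≡ 5 (mod 7), inverse of 1363 mod 7 is 3 (check: 5 × 3 = 15 ≡ 1 (mod 7))
Combine: y ≡ Σ r_i×M_i×(M_i⁻¹ mod m_i) = 42×203×22 + 7×329×3 + 2×1363×3 = 187572 + 6909 + 8178 = 202659
202659 mod 9541 = 2298
y ≡ 2298 (mod 9541)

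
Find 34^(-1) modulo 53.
39

Using Extended Euclidean Algorithm:
gcd(34, 53) = 1
Bezout coefficients: 34 × -14 + 53 × 9 = 1
So 34 × -14 ≡ 1 (mod 53)
The inverse is -14 mod 53 = 39
Verification: 34 × 39 = 1326 = 25 × 53 + 1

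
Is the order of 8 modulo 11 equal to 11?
No, the actual order is 10, not 11.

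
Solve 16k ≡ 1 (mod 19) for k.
6

Using Extended Euclidean Algorithm:
gcd(16, 19) = 1
Bezout coefficients: 16 × 6 + 19 × -5 = 1
So 16 × 6 ≡ 1 (mod 19)
The inverse is 6 mod 19 = 6
Verification: 16 × 6 = 96 = 5 × 19 + 1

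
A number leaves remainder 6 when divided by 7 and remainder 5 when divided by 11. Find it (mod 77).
M = 7 × 11 = 77. M₁ = 11, y₁ ≡ 2 (mod 7). M₂ = 7, y₂ ≡ 8 (mod 11). z = 6×11×2 + 5×7×8 ≡ 27 (mod 77)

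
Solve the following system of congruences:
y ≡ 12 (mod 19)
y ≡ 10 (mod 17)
316

Using the Chinese Remainder Theorem:
M = product of moduli = 323
For equation 1: M_1 = 17, 17 ≡ 17 (mod 19), inverse of 17 mod 19 is 9 (check: 17 × 9 = 153 ≡ 1 (mod 19))
For equation 2: M_2 = 19, 19 ≡ 2 (mod 17), inverse of 19 mod 17 is 9 (check: 2 × 9 = 18 ≡ 1 (mod 17))
Combine: y ≡ Σ r_i×M_i×(M_i⁻¹ mod m_i) = 12×17×9 + 10×19×9 = 1836 + 1710 = 3546
3546 mod 323 = 316
y ≡ 316 (mod 323)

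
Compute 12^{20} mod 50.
26

Using successive squaring:
Binary expansion of 20: 10100
Powers of 12 mod 50 (each is the square of the previous):
  12^1 ≡ 12 (mod 50)
  12^2 ≡ 12² = 144 ≡ 44 (mod 50)
  12^4 ≡ 44² = 1936 ≡ 36 (mod 50)
  12^8 ≡ 36² = 1296 ≡ 46 (mod 50)
  12^16 ≡ 46² = 2116 ≡ 16 (mod 50)
20 = 16 + 4, so 12^20 = 12^16 × 12^4 ≡ 16 × 36 (mod 50)
Multiplying step by step:
  16 × 36 = 576 ≡ 26 (mod 50)
Result: 12^20 ≡ 26 (mod 50)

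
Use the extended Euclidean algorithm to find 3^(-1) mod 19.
Extended GCD: 3(-6) + 19(1) = 1. So 3^(-1) ≡ 13 ≡ 13 (mod 19). Verify: 3 × 13 = 39 ≡ 1 (mod 19)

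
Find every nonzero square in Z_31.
QRs mod 31: {1, 2, 4, 5, 7, 8, 9, 10, 14, 16, 18, 19, 20, 25, 28}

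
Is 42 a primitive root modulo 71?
Yes

To verify, check if 42^(70/q) ≢ 1 (mod 71) for each prime divisor q of 70
Divisors of 70 = 70: [1, 2, 5, 7, 10, 14, 35, 70]
  42^(70/2) = 42^35 ≡ 70 (mod 71)
  42^(70/5) = 42^14 ≡ 57 (mod 71)
  42^(70/7) = 42^10 ≡ 48 (mod 71)
Conclusion: 42 is a primitive root modulo 71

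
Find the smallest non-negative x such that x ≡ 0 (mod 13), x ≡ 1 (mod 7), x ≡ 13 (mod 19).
260

Using the Chinese Remainder Theorem:
M = product of moduli = 1729
For equation 1: M_1 = 133, 133 ≡ 3 (mod 13), inverse of 133 mod 13 is 9 (check: 3 × 9 = 27 ≡ 1 (mod 13))
For equation 2: M_2 = 247, 247 ≡ 2 (mod 7), inverse of 247 mod 7 is 4 (check: 2 × 4 = 8 ≡ 1 (mod 7))
For equation 3: M_3 = 91, 91 ≡ 15 (mod 19), inverse of 91 mod 19 is 14 (check: 15 × 14 = 210 ≡ 1 (mod 19))
Combine: x ≡ Σ r_i×M_i×(M_i⁻¹ mod m_i) = 0×133×9 + 1×247×4 + 13×91×14 = 0 + 988 + 16562 = 17550
17550 mod 1729 = 260
x ≡ 260 (mod 1729)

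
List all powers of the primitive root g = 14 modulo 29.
g^1, g^2, ..., g^{28} mod 29: {14, 22, 18, 20, 19, 5, 12, 23, 3, 13, 8, 25, 2, 28, 15, 7, 11, 9, 10, 24, 17, 6, 26, 16, 21, 4, 27, 1}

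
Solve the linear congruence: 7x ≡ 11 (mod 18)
17

Since gcd(7, 18) = 1 divides 11, a solution exists.
Multiply both sides by the inverse of 7 mod 18:
  7^(-1) mod 18 = 13
  x ≡ 13 × 11 ≡ 143 ≡ 17 (mod 18)
Verification: 7 × 17 = 119 = 6 × 18 + 11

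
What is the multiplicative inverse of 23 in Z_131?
23^(-1) ≡ 57 (mod 131). Verification: 23 × 57 = 1311 ≡ 1 (mod 131)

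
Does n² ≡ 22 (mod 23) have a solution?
By Euler's criterion: 22^{11} ≡ 22 (mod 23). Since this equals -1 (≡ 22), 22 is not a QR.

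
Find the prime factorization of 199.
199

Divide by primes starting from smallest:
199 ÷ 199 = 1

199 = 199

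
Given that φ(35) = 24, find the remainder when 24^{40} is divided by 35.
By Euler: 24^{24} ≡ 1 (mod 35) since gcd(24, 35) = 1. 40 = 1×24 + 16. So 24^{40} ≡ 24^{16} ≡ 11 (mod 35)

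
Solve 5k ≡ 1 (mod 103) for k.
62

Using Extended Euclidean Algorithm:
gcd(5, 103) = 1
Bezout coefficients: 5 × -41 + 103 × 2 = 1
So 5 × -41 ≡ 1 (mod 103)
The inverse is -41 mod 103 = 62
Verification: 5 × 62 = 310 = 3 × 103 + 1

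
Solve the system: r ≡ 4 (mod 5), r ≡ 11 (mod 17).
M = 5 × 17 = 85. M₁ = 17, y₁ ≡ 3 (mod 5). M₂ = 5, y₂ ≡ 7 (mod 17). r = 4×17×3 + 11×5×7 ≡ 79 (mod 85)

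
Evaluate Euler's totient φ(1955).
1408

Prime factorization: 1955 = 5 × 17 × 23
Using the formula φ(n) = n × Π(1 - 1/p) for each prime factor p:
φ(1955) = 1955 × (1 - 1/5) × (1 - 1/17) × (1 - 1/23)
φ(1955) = 1408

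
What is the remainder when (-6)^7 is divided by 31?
(-6) ≡ 25 (mod 31). 7 = 4 + 2 + 1 (binary 111). Repeated squaring mod 31: 25^1 ≡ 25; 25^2 ≡ 25² = 625 ≡ 5; 25^4 ≡ 5² = 25 ≡ 25. Multiply: (-6)^7 ≡ 25^4 × 25^2 × 25^1 ≡ 25 × 5 × 25 (mod 31): 25 × 5 = 125 ≡ 1; 1 × 25 = 25 ≡ 25. So (-6)^7 ≡ 25 (mod 31).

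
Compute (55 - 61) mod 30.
24

(55 - 61) = -6
-6 mod 30 = 24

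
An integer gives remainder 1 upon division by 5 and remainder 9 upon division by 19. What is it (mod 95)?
M = 5 × 19 = 95. M₁ = 19, y₁ ≡ 4 (mod 5). M₂ = 5, y₂ ≡ 4 (mod 19). k = 1×19×4 + 9×5×4 ≡ 66 (mod 95). The smallest positive such number is 66.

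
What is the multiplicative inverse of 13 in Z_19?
13^(-1) ≡ 3 (mod 19). Verification: 13 × 3 = 39 ≡ 1 (mod 19)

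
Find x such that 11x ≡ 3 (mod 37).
7

Since gcd(11, 37) = 1 divides 3, a solution exists.
Multiply both sides by the inverse of 11 mod 37:
  11^(-1) mod 37 = 27
  x ≡ 27 × 3 ≡ 81 ≡ 7 (mod 37)
Verification: 11 × 7 = 77 = 2 × 37 + 3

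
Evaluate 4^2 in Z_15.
2 = 2 (binary 10). Repeated squaring mod 15: 4^1 ≡ 4; 4^2 ≡ 4² = 16 ≡ 1. So 4^2 ≡ 1 (mod 15).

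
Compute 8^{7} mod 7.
1

Using successive squaring:
Binary expansion of 7: 111
Powers of 8 mod 7 (each is the square of the previous):
  8^1 ≡ 1 (mod 7)
  8^2 ≡ 1² = 1 ≡ 1 (mod 7)
  8^4 ≡ 1² = 1 ≡ 1 (mod 7)
7 = 4 + 2 + 1, so 8^7 = 8^4 × 8^2 × 8^1 ≡ 1 × 1 × 1 (mod 7)
Multiplying step by step:
  1 × 1 = 1 ≡ 1 (mod 7)
  1 × 1 = 1 ≡ 1 (mod 7)
Result: 8^7 ≡ 1 (mod 7)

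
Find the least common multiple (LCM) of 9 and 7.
63

First find GCD(9, 7) using the Euclidean algorithm:
9 = 1 × 7 + 2
7 = 3 × 2 + 1
2 = 2 × 1 + 0
GCD(9, 7) = 1

LCM formula: LCM(a, b) = (a × b) / GCD(a, b)
LCM(9, 7) = (9 × 7) / 1
LCM(9, 7) = 63 / 1
LCM(9, 7) = 63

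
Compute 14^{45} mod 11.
1

Using successive squaring:
Binary expansion of 45: 101101
Powers of 14 mod 11 (each is the square of the previous):
  14^1 ≡ 3 (mod 11)
  14^2 ≡ 3² = 9 ≡ 9 (mod 11)
  14^4 ≡ 9² = 81 ≡ 4 (mod 11)
  14^8 ≡ 4² = 16 ≡ 5 (mod 11)
  14^16 ≡ 5² = 25 ≡ 3 (mod 11)
  14^32 ≡ 3² = 9 ≡ 9 (mod 11)
45 = 32 + 8 + 4 + 1, so 14^45 = 14^32 × 14^8 × 14^4 × 14^1 ≡ 9 × 5 × 4 × 3 (mod 11)
Multiplying step by step:
  9 × 5 = 45 ≡ 1 (mod 11)
  1 × 4 = 4 ≡ 4 (mod 11)
  4 × 3 = 12 ≡ 1 (mod 11)
Result: 14^45 ≡ 1 (mod 11)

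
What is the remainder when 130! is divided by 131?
By Wilson's theorem, (130)! ≡ -1 ≡ 130 (mod 131)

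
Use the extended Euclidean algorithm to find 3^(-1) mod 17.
Extended GCD: 3(6) + 17(-1) = 1. So 3^(-1) ≡ 6 ≡ 6 (mod 17). Verify: 3 × 6 = 18 ≡ 1 (mod 17)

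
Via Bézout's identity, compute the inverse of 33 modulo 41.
Extended GCD: 33(5) + 41(-4) = 1. So 33^(-1) ≡ 5 ≡ 5 (mod 41). Verify: 33 × 5 = 165 ≡ 1 (mod 41)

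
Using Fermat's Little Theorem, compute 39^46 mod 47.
By Fermat's Little Theorem, 39^{46} ≡ 1 (mod 47) since 47 is prime and gcd(39, 47) = 1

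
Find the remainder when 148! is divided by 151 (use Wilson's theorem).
(150)! = (148)! × (149) × (150) ≡ -1 (mod 151). So (148)! ≡ -1 × [(150)(149)]^(-1) ≡ 75 (mod 151)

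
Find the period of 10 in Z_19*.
Powers of 10 mod 19: 10^1≡10, 10^2≡5, 10^3≡12, 10^4≡6, 10^5≡3, 10^6≡11, 10^7≡15, 10^8≡17, 10^9≡18, 10^10≡9, 10^11≡14, 10^12≡7, 10^13≡13, 10^14≡16, 10^15≡8, 10^16≡4, 10^17≡2, 10^18≡1. Order = 18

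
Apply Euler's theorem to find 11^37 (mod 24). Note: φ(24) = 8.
By Euler: 11^{8} ≡ 1 (mod 24) since gcd(11, 24) = 1. 37 = 4×8 + 5. So 11^{37} ≡ 11^{5} ≡ 11 (mod 24)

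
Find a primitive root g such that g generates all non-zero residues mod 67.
p - 1 = 66 has prime divisors 2, 3, 11. h is a primitive root mod 67 iff h^(66/q) ≢ 1 (mod 67) for each such q.
h = 2: 2^33 ≡ 66, 2^22 ≡ 37, 2^6 ≡ 64 (mod 67); none is 1, so 2 has order 66 and is a primitive root.
The smallest primitive root mod 67 is g = 2.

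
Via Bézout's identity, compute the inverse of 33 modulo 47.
Extended GCD: 33(10) + 47(-7) = 1. So 33^(-1) ≡ 10 ≡ 10 (mod 47). Verify: 33 × 10 = 330 ≡ 1 (mod 47)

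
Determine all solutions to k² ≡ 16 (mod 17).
The square roots of 16 mod 17 are 4 and 13. Verify: 4² = 16 ≡ 16 (mod 17)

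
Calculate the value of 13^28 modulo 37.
Using repeated squaring. 28 = 16 + 8 + 4 (binary 11100). Repeated squaring mod 37: 13^1 ≡ 13; 13^2 ≡ 13² = 169 ≡ 21; 13^4 ≡ 21² = 441 ≡ 34; 13^8 ≡ 34² = 1156 ≡ 9; 13^16 ≡ 9² = 81 ≡ 7. Multiply: 13^28 = 13^16 × 13^8 × 13^4 ≡ 7 × 9 × 34 (mod 37): 7 × 9 = 63 ≡ 26; 26 × 34 = 884 ≡ 33. So 13^28 ≡ 33 (mod 37).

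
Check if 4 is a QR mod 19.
By Euler's criterion: 4^{9} ≡ 1 (mod 19). Since this equals 1, 4 is a QR.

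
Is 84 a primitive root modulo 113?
Yes

To verify, check if 84^(112/q) ≢ 1 (mod 113) for each prime divisor q of 112
Divisors of 112 = 112: [1, 2, 4, 7, 8, 14, 16, 28, 56, 112]
  84^(112/2) = 84^56 ≡ 112 (mod 113)
  84^(112/7) = 84^16 ≡ 109 (mod 113)
Conclusion: 84 is a primitive root modulo 113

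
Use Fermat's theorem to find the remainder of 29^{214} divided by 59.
7

By Fermat's Little Theorem, a^(p-1) ≡ 1 (mod p) for prime p and gcd(a, p) = 1
Here p = 59, so 29^58 ≡ 1 (mod 59)
We can reduce the exponent: 214 mod 58 = 40
So 29^214 ≡ 29^40 (mod 59)
Computing: 29^40 mod 59 = 7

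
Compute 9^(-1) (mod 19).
9^(-1) ≡ 17 (mod 19). Verification: 9 × 17 = 153 ≡ 1 (mod 19)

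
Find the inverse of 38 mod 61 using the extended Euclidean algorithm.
Extended GCD: 38(-8) + 61(5) = 1. So 38^(-1) ≡ 53 ≡ 53 (mod 61). Verify: 38 × 53 = 2014 ≡ 1 (mod 61)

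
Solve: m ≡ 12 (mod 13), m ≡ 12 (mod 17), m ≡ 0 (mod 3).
M = 13 × 17 × 3 = 663. M₁ = 51, y₁ ≡ 12 (mod 13). M₂ = 39, y₂ ≡ 7 (mod 17). M₃ = 221, y₃ ≡ 2 (mod 3). m = 12×51×12 + 12×39×7 + 0×221×2 ≡ 12 (mod 663)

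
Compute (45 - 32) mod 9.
4

(45 - 32) = 13
13 mod 9 = 4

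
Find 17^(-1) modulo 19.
9

Using Extended Euclidean Algorithm:
gcd(17, 19) = 1
Bezout coefficients: 17 × 9 + 19 × -8 = 1
So 17 × 9 ≡ 1 (mod 19)
The inverse is 9 mod 19 = 9
Verification: 17 × 9 = 153 = 8 × 19 + 1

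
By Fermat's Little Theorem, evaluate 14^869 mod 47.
By Fermat: 14^{46} ≡ 1 (mod 47). 869 ≡ 41 (mod 46). So 14^{869} ≡ 14^{41} ≡ 16 (mod 47)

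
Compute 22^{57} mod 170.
12

Using successive squaring:
Binary expansion of 57: 111001
Powers of 22 mod 170 (each is the square of the previous):
  22^1 ≡ 22 (mod 170)
  22^2 ≡ 22² = 484 ≡ 144 (mod 170)
  22^4 ≡ 144² = 20736 ≡ 166 (mod 170)
  22^8 ≡ 166² = 27556 ≡ 16 (mod 170)
  22^16 ≡ 16² = 256 ≡ 86 (mod 170)
  22^32 ≡ 86² = 7396 ≡ 86 (mod 170)
57 = 32 + 16 + 8 + 1, so 22^57 = 22^32 × 22^16 × 22^8 × 22^1 ≡ 86 × 86 × 16 × 22 (mod 170)
Multiplying step by step:
  86 × 86 = 7396 ≡ 86 (mod 170)
  86 × 16 = 1376 ≡ 16 (mod 170)
  16 × 22 = 352 ≡ 12 (mod 170)
Result: 22^57 ≡ 12 (mod 170)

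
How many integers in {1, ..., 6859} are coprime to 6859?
6498

Prime factorization: 6859 = 19^3
Using the formula φ(n) = n × Π(1 - 1/p) for each prime factor p:
φ(6859) = 6859 × (1 - 1/19)
φ(6859) = 6498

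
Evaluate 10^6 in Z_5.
10 ≡ 0 (mod 5). 6 = 4 + 2 (binary 110). Repeated squaring mod 5: 0^1 ≡ 0; 0^2 ≡ 0² = 0 ≡ 0; 0^4 ≡ 0² = 0 ≡ 0. Multiply: 10^6 ≡ 0^4 × 0^2 ≡ 0 × 0 (mod 5): 0 × 0 = 0 ≡ 0. So 10^6 ≡ 0 (mod 5).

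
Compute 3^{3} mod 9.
0

Using successive squaring:
Binary expansion of 3: 11
Powers of 3 mod 9 (each is the square of the previous):
  3^1 ≡ 3 (mod 9)
  3^2 ≡ 3² = 9 ≡ 0 (mod 9)
3 = 2 + 1, so 3^3 = 3^2 × 3^1 ≡ 0 × 3 (mod 9)
Multiplying step by step:
  0 × 3 = 0 ≡ 0 (mod 9)
Result: 3^3 ≡ 0 (mod 9)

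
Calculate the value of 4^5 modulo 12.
5 = 4 + 1 (binary 101). Repeated squaring mod 12: 4^1 ≡ 4; 4^2 ≡ 4² = 16 ≡ 4; 4^4 ≡ 4² = 16 ≡ 4. Multiply: 4^5 = 4^4 × 4^1 ≡ 4 × 4 (mod 12): 4 × 4 = 16 ≡ 4. So 4^5 ≡ 4 (mod 12).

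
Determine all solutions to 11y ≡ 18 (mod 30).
18

Since gcd(11, 30) = 1 divides 18, a solution exists.
Multiply both sides by the inverse of 11 mod 30:
  11^(-1) mod 30 = 11
  x ≡ 11 × 18 ≡ 198 ≡ 18 (mod 30)
Verification: 11 × 18 = 198 = 6 × 30 + 18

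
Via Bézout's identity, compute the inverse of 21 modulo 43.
Extended GCD: 21(-2) + 43(1) = 1. So 21^(-1) ≡ 41 ≡ 41 (mod 43). Verify: 21 × 41 = 861 ≡ 1 (mod 43)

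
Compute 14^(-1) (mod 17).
14^(-1) ≡ 11 (mod 17). Verification: 14 × 11 = 154 ≡ 1 (mod 17)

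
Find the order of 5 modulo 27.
Powers of 5 mod 27: 5^1≡5, 5^2≡25, 5^3≡17, 5^4≡4, 5^5≡20, 5^6≡19, 5^7≡14, 5^8≡16, 5^9≡26, 5^10≡22, 5^11≡2, 5^12≡10, 5^13≡23, 5^14≡7, 5^15≡8, 5^16≡13, 5^17≡11, 5^18≡1. Order = 18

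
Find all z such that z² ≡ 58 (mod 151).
The square roots of 58 mod 151 are 80 and 71. Verify: 80² = 6400 ≡ 58 (mod 151)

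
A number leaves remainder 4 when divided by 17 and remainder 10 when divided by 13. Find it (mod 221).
M = 17 × 13 = 221. M₁ = 13, y₁ ≡ 4 (mod 17). M₂ = 17, y₂ ≡ 10 (mod 13). n = 4×13×4 + 10×17×10 ≡ 140 (mod 221)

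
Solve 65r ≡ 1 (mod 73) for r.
65^(-1) ≡ 9 (mod 73). Verification: 65 × 9 = 585 ≡ 1 (mod 73)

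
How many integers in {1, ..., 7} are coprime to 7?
6

Prime factorization: 7 = 7
Using the formula φ(n) = n × Π(1 - 1/p) for each prime factor p:
φ(7) = 7 × (1 - 1/7)
φ(7) = 6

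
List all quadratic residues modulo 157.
QRs mod 157: {1, 3, 4, 9, 10, 11, 12, 13, 14, 16, 17, 19, 25, 27, 30, 31, 33, 35, 36, 37, 39, 40, 42, 44, 46, 47, 48, 49, 51, 52, 56, 57, 58, 64, 67, 68, 71, 75, 76, 81, 82, 86, 89, 90, 93, 99, 100, 101, 105, 106, 108, 109, 110, 111, 113, 115, 117, 118, 120, 121, 122, 124, 126, 127, 130, 132, 138, 140, 141, 143, 144, 145, 146, 147, 148, 153, 154, 156}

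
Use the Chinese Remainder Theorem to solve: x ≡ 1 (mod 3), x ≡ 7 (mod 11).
7

Using the Chinese Remainder Theorem:
M = product of moduli = 33
For equation 1: M_1 = 11, 11 ≡ 2 (mod 3), inverse of 11 mod 3 is 2 (check: 2 × 2 = 4 ≡ 1 (mod 3))
For equation 2: M_2 = 3, 3 ≡ 3 (mod 11), inverse of 3 mod 11 is 4 (check: 3 × 4 = 12 ≡ 1 (mod 11))
Combine: x ≡ Σ r_i×M_i×(M_i⁻¹ mod m_i) = 1×11×2 + 7×3×4 = 22 + 84 = 106
106 mod 33 = 7
x ≡ 7 (mod 33)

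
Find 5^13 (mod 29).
Using repeated squaring. 13 = 8 + 4 + 1 (binary 1101). Repeated squaring mod 29: 5^1 ≡ 5; 5^2 ≡ 5² = 25 ≡ 25; 5^4 ≡ 25² = 625 ≡ 16; 5^8 ≡ 16² = 256 ≡ 24. Multiply: 5^13 = 5^8 × 5^4 × 5^1 ≡ 24 × 16 × 5 (mod 29): 24 × 16 = 384 ≡ 7; 7 × 5 = 35 ≡ 6. So 5^13 ≡ 6 (mod 29).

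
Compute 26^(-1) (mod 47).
26^(-1) ≡ 38 (mod 47). Verification: 26 × 38 = 988 ≡ 1 (mod 47)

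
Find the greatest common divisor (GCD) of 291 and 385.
1

Using the Euclidean algorithm:
291 = 0 × 385 + 291
385 = 1 × 291 + 94
291 = 3 × 94 + 9
94 = 10 × 9 + 4
9 = 2 × 4 + 1
4 = 4 × 1 + 0

GCD(291, 385) = 1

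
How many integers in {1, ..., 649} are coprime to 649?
580

Prime factorization: 649 = 11 × 59
Using the formula φ(n) = n × Π(1 - 1/p) for each prime factor p:
φ(649) = 649 × (1 - 1/11) × (1 - 1/59)
φ(649) = 580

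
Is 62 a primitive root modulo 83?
Yes

To verify, check if 62^(82/q) ≢ 1 (mod 83) for each prime divisor q of 82
Divisors of 82 = 82: [1, 2, 41, 82]
  62^(82/41) = 62^2 ≡ 26 (mod 83)
  62^(82/2) = 62^41 ≡ 82 (mod 83)
Conclusion: 62 is a primitive root modulo 83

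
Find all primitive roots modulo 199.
Primitive roots mod 199: {3, 6, 15, 22, 30, 34, 38, 39, 41, 44, 48, 54, 68, 69, 71, 73, 75, 77, 84, 87, 95, 97, 99, 105, 108, 110, 113, 118, 119, 120, 127, 129, 133, 134, 142, 143, 146, 148, 149, 150, 152, 153, 154, 163, 164, 166, 167, 168, 170, 173, 176, 179, 183, 185, 186, 189, 190, 192, 195, 197}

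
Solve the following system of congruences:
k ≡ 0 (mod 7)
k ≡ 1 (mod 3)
7

Using the Chinese Remainder Theorem:
M = product of moduli = 21
For equation 1: M_1 = 3, 3 ≡ 3 (mod 7), inverse of 3 mod 7 is 5 (check: 3 × 5 = 15 ≡ 1 (mod 7))
For equation 2: M_2 = 7, 7 ≡ 1 (mod 3), inverse of 7 mod 3 is 1 (check: 1 × 1 = 1 ≡ 1 (mod 3))
Combine: k ≡ Σ r_i×M_i×(M_i⁻¹ mod m_i) = 0×3×5 + 1×7×1 = 0 + 7 = 7
7 mod 21 = 7
k ≡ 7 (mod 21)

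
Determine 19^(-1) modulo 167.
19^(-1) ≡ 44 (mod 167). Verification: 19 × 44 = 836 ≡ 1 (mod 167)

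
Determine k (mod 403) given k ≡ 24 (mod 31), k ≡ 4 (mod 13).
303

Using the Chinese Remainder Theorem:
M = product of moduli = 403
For equation 1: M_1 = 13, 13 ≡ 13 (mod 31), inverse of 13 mod 31 is 12 (check: 13 × 12 = 156 ≡ 1 (mod 31))
For equation 2: M_2 = 31, 31 ≡ 5 (mod 13), inverse of 31 mod 13 is 8 (check: 5 × 8 = 40 ≡ 1 (mod 13))
Combine: k ≡ Σ r_i×M_i×(M_i⁻¹ mod m_i) = 24×13×12 + 4×31×8 = 3744 + 992 = 4736
4736 mod 403 = 303
k ≡ 303 (mod 403)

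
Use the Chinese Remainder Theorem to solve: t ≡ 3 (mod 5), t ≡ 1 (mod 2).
M = 5 × 2 = 10. M₁ = 2, y₁ ≡ 3 (mod 5). M₂ = 5, y₂ ≡ 1 (mod 2). t = 3×2×3 + 1×5×1 ≡ 3 (mod 10)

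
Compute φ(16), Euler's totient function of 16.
8

Prime factorization: 16 = 2^4
Using the formula φ(n) = n × Π(1 - 1/p) for each prime factor p:
φ(16) = 16 × (1 - 1/2)
φ(16) = 8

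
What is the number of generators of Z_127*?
Number of primitive roots mod 127 = φ(126) = 36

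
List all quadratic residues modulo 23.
QRs mod 23: {1, 2, 3, 4, 6, 8, 9, 12, 13, 16, 18}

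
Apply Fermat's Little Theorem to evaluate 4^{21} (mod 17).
4

By Fermat's Little Theorem, a^(p-1) ≡ 1 (mod p) for prime p and gcd(a, p) = 1
Here p = 17, so 4^16 ≡ 1 (mod 17)
We can reduce the exponent: 21 mod 16 = 5
So 4^21 ≡ 4^5 (mod 17)
Computing: 4^5 mod 17 = 4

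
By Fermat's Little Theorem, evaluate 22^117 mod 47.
By Fermat: 22^{46} ≡ 1 (mod 47). 117 = 2×46 + 25. So 22^{117} ≡ 22^{25} ≡ 33 (mod 47)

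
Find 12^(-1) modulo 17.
10

Using Extended Euclidean Algorithm:
gcd(12, 17) = 1
Bezout coefficients: 12 × -7 + 17 × 5 = 1
So 12 × -7 ≡ 1 (mod 17)
The inverse is -7 mod 17 = 10
Verification: 12 × 10 = 120 = 7 × 17 + 1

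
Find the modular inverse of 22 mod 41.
22^(-1) ≡ 28 (mod 41). Verification: 22 × 28 = 616 ≡ 1 (mod 41)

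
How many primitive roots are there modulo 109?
36

The number of primitive roots modulo p is φ(p-1) = φ(108)
φ(108) = 36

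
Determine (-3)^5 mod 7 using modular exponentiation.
(-3) ≡ 4 (mod 7). 5 = 4 + 1 (binary 101). Repeated squaring mod 7: 4^1 ≡ 4; 4^2 ≡ 4² = 16 ≡ 2; 4^4 ≡ 2² = 4 ≡ 4. Multiply: (-3)^5 ≡ 4^4 × 4^1 ≡ 4 × 4 (mod 7): 4 × 4 = 16 ≡ 2. So (-3)^5 ≡ 2 (mod 7).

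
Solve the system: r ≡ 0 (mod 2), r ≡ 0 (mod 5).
M = 2 × 5 = 10. M₁ = 5, y₁ ≡ 1 (mod 2). M₂ = 2, y₂ ≡ 3 (mod 5). r = 0×5×1 + 0×2×3 ≡ 0 (mod 10)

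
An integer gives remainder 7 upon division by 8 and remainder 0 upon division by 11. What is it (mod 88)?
M = 8 × 11 = 88. M₁ = 11, y₁ ≡ 3 (mod 8). M₂ = 8, y₂ ≡ 7 (mod 11). k = 7×11×3 + 0×8×7 ≡ 55 (mod 88). The smallest positive such number is 55.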